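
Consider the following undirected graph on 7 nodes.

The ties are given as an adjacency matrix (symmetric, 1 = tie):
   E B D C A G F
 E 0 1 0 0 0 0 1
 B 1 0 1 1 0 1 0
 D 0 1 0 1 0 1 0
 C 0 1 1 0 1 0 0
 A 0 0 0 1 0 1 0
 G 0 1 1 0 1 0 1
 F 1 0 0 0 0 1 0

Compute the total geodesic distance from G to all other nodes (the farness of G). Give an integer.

8

Distances from G: A:1, B:1, C:2, D:1, E:2, F:1.
Sum = 1 + 1 + 2 + 1 + 2 + 1 = 8.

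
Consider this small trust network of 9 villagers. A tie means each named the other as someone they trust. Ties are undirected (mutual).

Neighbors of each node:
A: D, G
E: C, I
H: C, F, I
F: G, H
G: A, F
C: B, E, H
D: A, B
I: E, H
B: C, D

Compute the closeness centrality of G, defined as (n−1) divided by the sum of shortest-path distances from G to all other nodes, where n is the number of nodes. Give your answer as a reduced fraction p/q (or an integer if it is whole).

Distances from G: A:1, B:3, C:3, D:2, E:4, F:1, H:2, I:3. Sum = 19.
n = 9, so closeness = 8/19.

8/19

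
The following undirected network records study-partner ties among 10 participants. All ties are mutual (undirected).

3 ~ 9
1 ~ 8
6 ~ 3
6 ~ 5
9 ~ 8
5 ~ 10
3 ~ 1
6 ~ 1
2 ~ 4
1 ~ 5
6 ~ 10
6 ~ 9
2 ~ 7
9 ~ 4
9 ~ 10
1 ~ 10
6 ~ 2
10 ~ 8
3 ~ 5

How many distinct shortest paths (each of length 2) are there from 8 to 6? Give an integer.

3

The shortest distance is 2. The length-2 paths are: 8–9–6; 8–1–6; 8–10–6.
That gives 3 distinct shortest paths.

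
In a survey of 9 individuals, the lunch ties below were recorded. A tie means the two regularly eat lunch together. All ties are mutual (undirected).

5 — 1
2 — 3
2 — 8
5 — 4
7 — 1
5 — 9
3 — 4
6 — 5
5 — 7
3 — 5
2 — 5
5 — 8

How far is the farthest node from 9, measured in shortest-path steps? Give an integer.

Distances from 9: 1:2, 2:2, 3:2, 4:2, 5:1, 6:2, 7:2, 8:2.
The largest is 2 (to 8, 3, 2, 7, 4, 1, and 6), so the eccentricity of 9 is 2.

2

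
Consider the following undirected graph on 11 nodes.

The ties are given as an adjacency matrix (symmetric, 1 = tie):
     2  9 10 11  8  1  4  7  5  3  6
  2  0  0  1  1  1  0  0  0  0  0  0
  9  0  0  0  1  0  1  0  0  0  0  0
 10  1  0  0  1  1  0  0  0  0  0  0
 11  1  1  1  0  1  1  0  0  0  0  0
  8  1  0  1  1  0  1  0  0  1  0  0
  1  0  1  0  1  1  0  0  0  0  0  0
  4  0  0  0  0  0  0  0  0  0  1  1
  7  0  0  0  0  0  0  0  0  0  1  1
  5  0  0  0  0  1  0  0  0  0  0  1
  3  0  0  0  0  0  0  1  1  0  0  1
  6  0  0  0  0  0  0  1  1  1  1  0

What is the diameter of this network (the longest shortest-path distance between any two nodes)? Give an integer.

5

Eccentricity of each node (its greatest distance to any other): 1:4, 2:4, 3:5, 4:5, 5:3, 6:4, 7:5, 8:3, 9:5, 10:4, 11:4.
The maximum eccentricity is 5, realized for instance by the pair 9–4 via 9 – 11 – 8 – 5 – 6 – 4. So the diameter is 5.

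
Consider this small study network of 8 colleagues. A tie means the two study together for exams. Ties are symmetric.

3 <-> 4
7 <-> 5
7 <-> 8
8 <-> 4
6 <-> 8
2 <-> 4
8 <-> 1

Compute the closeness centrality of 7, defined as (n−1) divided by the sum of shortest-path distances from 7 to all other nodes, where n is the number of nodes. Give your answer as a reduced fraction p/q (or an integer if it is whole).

Distances from 7: 1:2, 2:3, 3:3, 4:2, 5:1, 6:2, 8:1. Sum = 14.
n = 8, so closeness = 7/14 = 1/2.

1/2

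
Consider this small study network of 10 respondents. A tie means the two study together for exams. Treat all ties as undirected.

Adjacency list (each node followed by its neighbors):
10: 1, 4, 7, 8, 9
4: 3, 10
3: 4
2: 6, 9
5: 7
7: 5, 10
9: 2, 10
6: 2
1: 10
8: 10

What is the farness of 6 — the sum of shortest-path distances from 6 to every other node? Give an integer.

Distances from 6: 1:4, 2:1, 3:5, 4:4, 5:5, 7:4, 8:4, 9:2, 10:3.
Sum = 4 + 1 + 5 + 4 + 5 + 4 + 4 + 2 + 3 = 32.

32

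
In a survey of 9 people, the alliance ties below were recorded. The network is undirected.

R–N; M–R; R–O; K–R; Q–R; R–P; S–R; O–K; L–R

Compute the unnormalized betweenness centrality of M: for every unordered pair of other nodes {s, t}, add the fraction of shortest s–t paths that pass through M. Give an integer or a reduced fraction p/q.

0

No shortest path between any pair of other nodes passes through M.
Summing the contributions gives betweenness(M) = 0.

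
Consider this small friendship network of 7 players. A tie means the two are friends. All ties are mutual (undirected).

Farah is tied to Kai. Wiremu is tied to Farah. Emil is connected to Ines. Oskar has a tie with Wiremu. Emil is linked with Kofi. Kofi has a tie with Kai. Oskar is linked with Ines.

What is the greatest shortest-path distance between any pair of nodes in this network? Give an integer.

3

Eccentricity of each node (its greatest distance to any other): Emil:3, Farah:3, Ines:3, Kai:3, Kofi:3, Oskar:3, Wiremu:3.
The maximum eccentricity is 3, realized for instance by the pair Oskar–Kofi via Oskar – Ines – Emil – Kofi. So the diameter is 3.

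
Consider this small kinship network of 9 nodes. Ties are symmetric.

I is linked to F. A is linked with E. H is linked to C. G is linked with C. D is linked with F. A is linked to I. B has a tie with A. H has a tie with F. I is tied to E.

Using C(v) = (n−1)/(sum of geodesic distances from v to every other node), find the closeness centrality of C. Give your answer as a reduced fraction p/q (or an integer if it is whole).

8/23

Distances from C: A:4, B:5, D:3, E:4, F:2, G:1, H:1, I:3. Sum = 23.
n = 9, so closeness = 8/23.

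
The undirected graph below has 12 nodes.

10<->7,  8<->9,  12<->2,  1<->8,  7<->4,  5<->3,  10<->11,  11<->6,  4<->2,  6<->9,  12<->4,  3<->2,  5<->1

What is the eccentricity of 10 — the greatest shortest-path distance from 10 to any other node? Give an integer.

Distances from 10: 1:5, 2:3, 3:4, 4:2, 5:5, 6:2, 7:1, 8:4, 9:3, 11:1, 12:3.
The largest is 5 (to 1 and 5), so the eccentricity of 10 is 5.

5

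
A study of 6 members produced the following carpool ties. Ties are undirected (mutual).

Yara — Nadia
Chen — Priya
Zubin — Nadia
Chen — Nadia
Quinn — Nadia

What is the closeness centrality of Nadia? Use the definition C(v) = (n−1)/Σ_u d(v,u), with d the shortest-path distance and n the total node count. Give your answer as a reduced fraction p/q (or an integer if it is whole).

5/6

Distances from Nadia: Chen:1, Priya:2, Quinn:1, Yara:1, Zubin:1. Sum = 6.
n = 6, so closeness = 5/6.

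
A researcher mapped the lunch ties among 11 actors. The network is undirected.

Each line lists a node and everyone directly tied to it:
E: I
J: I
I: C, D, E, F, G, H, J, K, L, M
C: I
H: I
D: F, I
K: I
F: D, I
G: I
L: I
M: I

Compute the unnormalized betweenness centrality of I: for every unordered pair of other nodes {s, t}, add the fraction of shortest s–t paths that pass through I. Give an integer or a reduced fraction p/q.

44

Pairs whose geodesics pass through I — G–C: 1; G–M: 1; G–D: 1; G–H: 1; G–K: 1; G–F: 1; G–J: 1; G–E: 1; G–L: 1; C–M: 1; C–D: 1; C–H: 1; C–K: 1; C–F: 1 … (+30 more pairs).
All other pairs contribute 0.
Summing the contributions gives betweenness(I) = 44.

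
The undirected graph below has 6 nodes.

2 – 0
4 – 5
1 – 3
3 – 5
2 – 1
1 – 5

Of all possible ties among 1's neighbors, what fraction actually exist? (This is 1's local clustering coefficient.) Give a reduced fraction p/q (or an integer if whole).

1's neighbors: 2, 3, and 5 (k = 3).
Possible neighbor pairs: C(3,2) = 3. Edges among them: 3–5 → e = 1.
Clustering(1) = 1/3.

1/3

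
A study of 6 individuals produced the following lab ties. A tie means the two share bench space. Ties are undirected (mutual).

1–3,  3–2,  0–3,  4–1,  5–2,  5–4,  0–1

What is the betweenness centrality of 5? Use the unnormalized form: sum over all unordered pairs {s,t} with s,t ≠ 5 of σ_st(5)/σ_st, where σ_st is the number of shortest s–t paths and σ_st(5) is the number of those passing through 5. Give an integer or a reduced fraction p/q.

1

Pairs whose geodesics pass through 5 — 4–2: 1.
All other pairs contribute 0.
Summing the contributions gives betweenness(5) = 1.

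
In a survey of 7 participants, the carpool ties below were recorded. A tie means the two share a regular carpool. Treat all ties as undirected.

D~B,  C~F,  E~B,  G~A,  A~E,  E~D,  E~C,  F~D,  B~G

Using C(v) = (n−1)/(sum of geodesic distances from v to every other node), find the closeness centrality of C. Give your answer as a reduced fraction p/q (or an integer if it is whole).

6/11

Distances from C: A:2, B:2, D:2, E:1, F:1, G:3. Sum = 11.
n = 7, so closeness = 6/11.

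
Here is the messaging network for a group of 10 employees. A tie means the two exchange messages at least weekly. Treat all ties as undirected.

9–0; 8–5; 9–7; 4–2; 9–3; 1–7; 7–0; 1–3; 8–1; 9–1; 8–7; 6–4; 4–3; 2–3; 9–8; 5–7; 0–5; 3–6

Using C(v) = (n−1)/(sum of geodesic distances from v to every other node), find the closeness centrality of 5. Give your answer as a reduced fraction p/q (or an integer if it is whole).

Distances from 5: 0:1, 1:2, 2:4, 3:3, 4:4, 6:4, 7:1, 8:1, 9:2. Sum = 22.
n = 10, so closeness = 9/22.

9/22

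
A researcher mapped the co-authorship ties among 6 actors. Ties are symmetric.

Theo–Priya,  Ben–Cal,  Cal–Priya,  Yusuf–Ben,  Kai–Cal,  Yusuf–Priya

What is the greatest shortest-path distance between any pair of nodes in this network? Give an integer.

3

Eccentricity of each node (its greatest distance to any other): Ben:3, Cal:2, Kai:3, Priya:2, Theo:3, Yusuf:3.
The maximum eccentricity is 3, realized for instance by the pair Theo–Kai via Theo – Priya – Cal – Kai. So the diameter is 3.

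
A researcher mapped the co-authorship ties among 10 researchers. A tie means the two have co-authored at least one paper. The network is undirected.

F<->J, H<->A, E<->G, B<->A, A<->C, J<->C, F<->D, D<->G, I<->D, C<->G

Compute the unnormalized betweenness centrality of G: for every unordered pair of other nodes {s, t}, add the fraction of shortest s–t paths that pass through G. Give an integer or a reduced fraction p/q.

16

Pairs whose geodesics pass through G — B–D: 1; B–E: 1; B–I: 1; D–C: 1; D–E: 1; D–A: 1; D–H: 1; C–E: 1; C–I: 1; E–J: 1; E–F: 1; E–A: 1; E–I: 1; E–H: 1 … (+2 more pairs).
All other pairs contribute 0.
Summing the contributions gives betweenness(G) = 16.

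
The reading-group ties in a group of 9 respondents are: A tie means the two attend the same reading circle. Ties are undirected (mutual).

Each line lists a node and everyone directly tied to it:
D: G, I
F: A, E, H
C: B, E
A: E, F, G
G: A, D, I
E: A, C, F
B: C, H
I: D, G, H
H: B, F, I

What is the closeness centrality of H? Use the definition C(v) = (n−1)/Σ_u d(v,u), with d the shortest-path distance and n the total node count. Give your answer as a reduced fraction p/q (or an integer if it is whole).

Distances from H: A:2, B:1, C:2, D:2, E:2, F:1, G:2, I:1. Sum = 13.
n = 9, so closeness = 8/13.

8/13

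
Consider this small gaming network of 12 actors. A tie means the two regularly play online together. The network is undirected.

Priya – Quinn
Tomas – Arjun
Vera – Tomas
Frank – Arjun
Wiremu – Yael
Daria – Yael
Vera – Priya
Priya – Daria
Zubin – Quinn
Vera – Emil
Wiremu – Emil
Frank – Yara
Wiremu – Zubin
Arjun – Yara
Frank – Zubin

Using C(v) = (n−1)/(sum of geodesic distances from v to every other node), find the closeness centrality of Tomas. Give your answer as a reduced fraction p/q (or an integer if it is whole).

11/26

Distances from Tomas: Arjun:1, Daria:3, Emil:2, Frank:2, Priya:2, Quinn:3, Vera:1, Wiremu:3, Yael:4, Yara:2, Zubin:3. Sum = 26.
n = 12, so closeness = 11/26.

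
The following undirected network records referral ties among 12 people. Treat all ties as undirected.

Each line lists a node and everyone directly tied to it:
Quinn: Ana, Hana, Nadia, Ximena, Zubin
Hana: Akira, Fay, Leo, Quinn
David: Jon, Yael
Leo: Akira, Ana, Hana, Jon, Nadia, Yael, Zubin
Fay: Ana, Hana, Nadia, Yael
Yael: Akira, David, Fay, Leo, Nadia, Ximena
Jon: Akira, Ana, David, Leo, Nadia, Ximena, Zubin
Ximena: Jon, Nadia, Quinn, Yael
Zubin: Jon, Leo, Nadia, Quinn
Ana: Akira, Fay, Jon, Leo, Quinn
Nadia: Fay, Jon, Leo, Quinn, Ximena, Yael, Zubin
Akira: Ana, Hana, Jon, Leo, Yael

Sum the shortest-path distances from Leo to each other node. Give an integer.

15

Distances from Leo: Akira:1, Ana:1, David:2, Fay:2, Hana:1, Jon:1, Nadia:1, Quinn:2, Ximena:2, Yael:1, Zubin:1.
Sum = 1 + 1 + 2 + 2 + 1 + 1 + 1 + 2 + 2 + 1 + 1 = 15.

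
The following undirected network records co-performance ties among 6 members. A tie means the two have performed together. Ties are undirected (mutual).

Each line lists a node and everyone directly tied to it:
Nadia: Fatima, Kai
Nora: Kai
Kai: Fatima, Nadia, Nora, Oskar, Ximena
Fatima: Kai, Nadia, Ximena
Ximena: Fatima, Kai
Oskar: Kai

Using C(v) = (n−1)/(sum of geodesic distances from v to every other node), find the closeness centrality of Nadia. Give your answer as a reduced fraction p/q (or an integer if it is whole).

Distances from Nadia: Fatima:1, Kai:1, Nora:2, Oskar:2, Ximena:2. Sum = 8.
n = 6, so closeness = 5/8.

5/8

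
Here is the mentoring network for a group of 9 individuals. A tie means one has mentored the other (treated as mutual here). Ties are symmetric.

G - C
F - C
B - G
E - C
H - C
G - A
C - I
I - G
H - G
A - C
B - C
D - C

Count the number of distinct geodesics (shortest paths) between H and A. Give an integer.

2

The shortest distance is 2. The length-2 paths are: H–C–A; H–G–A.
That gives 2 distinct shortest paths.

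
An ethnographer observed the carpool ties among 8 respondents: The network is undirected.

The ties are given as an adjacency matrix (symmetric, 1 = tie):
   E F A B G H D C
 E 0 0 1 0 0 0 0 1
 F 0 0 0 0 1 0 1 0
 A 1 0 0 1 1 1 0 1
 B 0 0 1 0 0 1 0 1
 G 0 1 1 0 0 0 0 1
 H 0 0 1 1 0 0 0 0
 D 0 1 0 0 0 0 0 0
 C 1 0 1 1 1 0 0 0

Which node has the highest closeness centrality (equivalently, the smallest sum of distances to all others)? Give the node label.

A

Farness (sum of distances to all others) for each node — A:10, B:14, C:11, D:21, E:15, F:15, G:11, H:15.
The smallest farness is 10, for A, so A has the highest closeness.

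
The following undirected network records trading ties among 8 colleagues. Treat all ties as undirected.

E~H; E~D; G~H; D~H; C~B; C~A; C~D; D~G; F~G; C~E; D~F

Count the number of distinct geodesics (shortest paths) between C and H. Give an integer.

The shortest distance is 2. The length-2 paths are: C–E–H; C–D–H.
That gives 2 distinct shortest paths.

2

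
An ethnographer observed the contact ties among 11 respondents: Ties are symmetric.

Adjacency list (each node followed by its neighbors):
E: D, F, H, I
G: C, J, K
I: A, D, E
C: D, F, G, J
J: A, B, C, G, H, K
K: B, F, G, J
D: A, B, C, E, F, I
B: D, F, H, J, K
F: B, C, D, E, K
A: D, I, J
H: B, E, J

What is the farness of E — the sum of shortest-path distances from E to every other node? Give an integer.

17

Distances from E: A:2, B:2, C:2, D:1, F:1, G:3, H:1, I:1, J:2, K:2.
Sum = 2 + 2 + 2 + 1 + 1 + 3 + 1 + 1 + 2 + 2 = 17.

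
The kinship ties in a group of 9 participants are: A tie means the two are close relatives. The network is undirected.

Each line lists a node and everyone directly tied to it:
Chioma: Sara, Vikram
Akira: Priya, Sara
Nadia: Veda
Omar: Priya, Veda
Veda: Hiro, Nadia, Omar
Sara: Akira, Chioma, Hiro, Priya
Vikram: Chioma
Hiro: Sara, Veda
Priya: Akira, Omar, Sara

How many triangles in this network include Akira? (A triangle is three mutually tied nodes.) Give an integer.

1

Akira's neighbors: Priya and Sara.
Neighbor pairs that are themselves tied: Akira–Priya–Sara. Each forms one triangle with Akira, for 1 in total.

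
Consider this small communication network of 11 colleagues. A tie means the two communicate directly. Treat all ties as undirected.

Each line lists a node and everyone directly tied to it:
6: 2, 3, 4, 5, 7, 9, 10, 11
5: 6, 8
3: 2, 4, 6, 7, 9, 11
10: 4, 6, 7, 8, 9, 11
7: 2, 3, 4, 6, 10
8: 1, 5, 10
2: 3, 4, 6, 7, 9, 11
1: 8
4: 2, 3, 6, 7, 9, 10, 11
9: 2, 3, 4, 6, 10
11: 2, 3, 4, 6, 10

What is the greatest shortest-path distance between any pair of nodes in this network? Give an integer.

4

Eccentricity of each node (its greatest distance to any other): 1:4, 2:4, 3:4, 4:3, 5:2, 6:3, 7:3, 8:3, 9:3, 10:2, 11:3.
The maximum eccentricity is 4, realized for instance by the pair 2–1 via 2 – 11 – 10 – 8 – 1. So the diameter is 4.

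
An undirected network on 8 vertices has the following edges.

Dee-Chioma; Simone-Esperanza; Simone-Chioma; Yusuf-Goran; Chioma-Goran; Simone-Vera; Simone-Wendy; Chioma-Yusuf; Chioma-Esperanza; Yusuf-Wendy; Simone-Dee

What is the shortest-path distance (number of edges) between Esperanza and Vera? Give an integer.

2

One shortest route is Esperanza – Simone – Vera, which uses 2 edges, and Esperanza and Vera are not directly tied, so nothing shorter exists. So d(Esperanza,Vera) = 2.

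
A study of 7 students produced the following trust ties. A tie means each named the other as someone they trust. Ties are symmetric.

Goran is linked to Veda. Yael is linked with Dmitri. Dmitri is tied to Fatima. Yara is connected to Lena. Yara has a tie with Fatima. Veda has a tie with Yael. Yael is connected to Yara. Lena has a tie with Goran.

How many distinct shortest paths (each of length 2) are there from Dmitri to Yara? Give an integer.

The shortest distance is 2. The length-2 paths are: Dmitri–Yael–Yara; Dmitri–Fatima–Yara.
That gives 2 distinct shortest paths.

2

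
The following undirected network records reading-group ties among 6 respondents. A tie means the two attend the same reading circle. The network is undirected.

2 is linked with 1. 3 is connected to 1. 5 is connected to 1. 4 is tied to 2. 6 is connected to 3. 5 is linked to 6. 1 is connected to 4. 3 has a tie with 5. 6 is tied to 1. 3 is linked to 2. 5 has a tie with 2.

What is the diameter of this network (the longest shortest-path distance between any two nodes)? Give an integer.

2

Eccentricity of each node (its greatest distance to any other): 1:1, 2:2, 3:2, 4:2, 5:2, 6:2.
The maximum eccentricity is 2, realized for instance by the pair 4–6 via 4 – 1 – 6. So the diameter is 2.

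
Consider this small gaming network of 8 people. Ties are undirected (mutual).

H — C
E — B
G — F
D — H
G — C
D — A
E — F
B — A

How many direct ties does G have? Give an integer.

G is directly tied to C and F. That is 2 neighbors, so the degree of G is 2.

2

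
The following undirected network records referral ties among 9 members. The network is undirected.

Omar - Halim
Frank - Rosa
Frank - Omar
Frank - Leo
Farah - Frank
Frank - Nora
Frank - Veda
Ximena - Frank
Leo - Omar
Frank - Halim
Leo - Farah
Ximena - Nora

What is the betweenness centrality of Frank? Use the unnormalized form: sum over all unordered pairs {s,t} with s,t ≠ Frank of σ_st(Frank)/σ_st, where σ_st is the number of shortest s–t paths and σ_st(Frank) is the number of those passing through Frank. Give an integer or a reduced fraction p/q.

Pairs whose geodesics pass through Frank — Leo–Veda: 1; Leo–Rosa: 1; Leo–Nora: 1; Leo–Halim: 1/2; Leo–Ximena: 1; Veda–Farah: 1; Veda–Omar: 1; Veda–Rosa: 1; Veda–Nora: 1; Veda–Halim: 1; Veda–Ximena: 1; Farah–Omar: 1/2; Farah–Rosa: 1; Farah–Nora: 1 … (+10 more pairs).
All other pairs contribute 0.
Summing the contributions gives betweenness(Frank) = 23.

23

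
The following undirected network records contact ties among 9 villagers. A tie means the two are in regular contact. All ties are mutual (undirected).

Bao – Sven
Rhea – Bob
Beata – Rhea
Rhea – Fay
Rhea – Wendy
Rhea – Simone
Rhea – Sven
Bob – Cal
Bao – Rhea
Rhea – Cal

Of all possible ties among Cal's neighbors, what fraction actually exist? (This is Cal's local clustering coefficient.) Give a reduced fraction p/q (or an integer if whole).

1

Cal's neighbors: Bob and Rhea (k = 2).
Possible neighbor pairs: C(2,2) = 1. Edges among them: Bob–Rhea → e = 1.
Clustering(Cal) = 1/1.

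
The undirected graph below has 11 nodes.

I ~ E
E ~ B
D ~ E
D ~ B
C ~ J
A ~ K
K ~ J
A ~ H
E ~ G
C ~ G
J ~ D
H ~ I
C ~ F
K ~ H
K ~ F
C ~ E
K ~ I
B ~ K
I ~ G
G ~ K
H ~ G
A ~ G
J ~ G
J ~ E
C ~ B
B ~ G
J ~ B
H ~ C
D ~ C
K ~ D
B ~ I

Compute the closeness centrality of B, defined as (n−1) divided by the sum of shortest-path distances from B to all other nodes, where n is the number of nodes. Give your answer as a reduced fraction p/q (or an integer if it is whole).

Distances from B: A:2, C:1, D:1, E:1, F:2, G:1, H:2, I:1, J:1, K:1. Sum = 13.
n = 11, so closeness = 10/13.

10/13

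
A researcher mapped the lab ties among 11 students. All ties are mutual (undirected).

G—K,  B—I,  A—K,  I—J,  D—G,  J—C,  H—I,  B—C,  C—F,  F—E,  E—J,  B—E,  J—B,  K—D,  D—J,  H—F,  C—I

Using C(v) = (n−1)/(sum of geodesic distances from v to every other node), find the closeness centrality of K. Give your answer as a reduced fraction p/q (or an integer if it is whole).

Distances from K: A:1, B:3, C:3, D:1, E:3, F:4, G:1, H:4, I:3, J:2. Sum = 25.
n = 11, so closeness = 10/25 = 2/5.

2/5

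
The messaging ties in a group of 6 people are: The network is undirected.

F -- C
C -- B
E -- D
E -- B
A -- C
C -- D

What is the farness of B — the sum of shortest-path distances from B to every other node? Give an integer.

Distances from B: A:2, C:1, D:2, E:1, F:2.
Sum = 2 + 1 + 2 + 1 + 2 = 8.

8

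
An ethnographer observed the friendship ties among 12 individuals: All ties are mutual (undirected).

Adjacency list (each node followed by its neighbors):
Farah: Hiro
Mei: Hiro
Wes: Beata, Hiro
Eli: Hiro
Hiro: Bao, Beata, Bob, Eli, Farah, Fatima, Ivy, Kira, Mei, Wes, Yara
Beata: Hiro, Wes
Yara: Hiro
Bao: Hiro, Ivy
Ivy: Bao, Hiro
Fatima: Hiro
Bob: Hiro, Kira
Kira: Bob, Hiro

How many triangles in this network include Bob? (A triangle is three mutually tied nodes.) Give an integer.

Bob's neighbors: Hiro and Kira.
Neighbor pairs that are themselves tied: Bob–Hiro–Kira. Each forms one triangle with Bob, for 1 in total.

1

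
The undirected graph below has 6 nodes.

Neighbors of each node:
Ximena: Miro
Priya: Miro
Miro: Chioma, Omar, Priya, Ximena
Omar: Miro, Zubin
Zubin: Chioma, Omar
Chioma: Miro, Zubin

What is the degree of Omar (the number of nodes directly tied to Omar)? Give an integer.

2

Omar is directly tied to Miro and Zubin. That is 2 neighbors, so the degree of Omar is 2.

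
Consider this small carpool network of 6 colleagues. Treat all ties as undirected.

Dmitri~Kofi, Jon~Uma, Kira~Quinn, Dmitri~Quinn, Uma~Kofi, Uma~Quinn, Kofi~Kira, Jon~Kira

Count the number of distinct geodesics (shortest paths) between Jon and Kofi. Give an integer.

2

The shortest distance is 2. The length-2 paths are: Jon–Uma–Kofi; Jon–Kira–Kofi.
That gives 2 distinct shortest paths.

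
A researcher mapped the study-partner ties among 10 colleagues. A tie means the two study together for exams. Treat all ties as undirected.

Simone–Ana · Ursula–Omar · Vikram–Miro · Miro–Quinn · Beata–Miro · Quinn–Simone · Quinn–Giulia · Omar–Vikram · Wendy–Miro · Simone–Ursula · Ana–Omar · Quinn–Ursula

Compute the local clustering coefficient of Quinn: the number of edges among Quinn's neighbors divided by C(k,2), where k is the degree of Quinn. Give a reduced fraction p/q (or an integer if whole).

1/6

Quinn's neighbors: Giulia, Miro, Simone, and Ursula (k = 4).
Possible neighbor pairs: C(4,2) = 6. Edges among them: Simone–Ursula → e = 1.
Clustering(Quinn) = 1/6.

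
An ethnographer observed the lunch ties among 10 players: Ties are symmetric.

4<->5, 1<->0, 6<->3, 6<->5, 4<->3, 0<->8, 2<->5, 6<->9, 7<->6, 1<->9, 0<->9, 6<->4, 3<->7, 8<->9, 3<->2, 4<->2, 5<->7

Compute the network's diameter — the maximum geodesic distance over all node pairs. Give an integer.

Eccentricity of each node (its greatest distance to any other): 0:4, 1:4, 2:4, 3:3, 4:3, 5:3, 6:2, 7:3, 8:4, 9:3.
The maximum eccentricity is 4, realized for instance by the pair 0–2 via 0 – 9 – 6 – 3 – 2. So the diameter is 4.

4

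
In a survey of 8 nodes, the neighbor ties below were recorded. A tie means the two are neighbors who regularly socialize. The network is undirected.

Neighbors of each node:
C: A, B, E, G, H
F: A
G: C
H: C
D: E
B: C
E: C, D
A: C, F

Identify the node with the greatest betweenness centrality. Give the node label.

Unnormalized betweenness of each node: A:6, B:0, C:19, D:0, E:6, F:0, G:0, H:0.
C has the largest value, 19, making it the main broker — the node through which the most shortest paths run.

C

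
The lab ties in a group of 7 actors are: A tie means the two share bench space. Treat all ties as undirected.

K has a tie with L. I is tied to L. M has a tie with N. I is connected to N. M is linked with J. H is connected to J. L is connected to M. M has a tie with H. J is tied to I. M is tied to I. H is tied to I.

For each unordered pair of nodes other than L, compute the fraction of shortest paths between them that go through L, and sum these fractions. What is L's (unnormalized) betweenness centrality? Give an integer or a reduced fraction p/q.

5

Pairs whose geodesics pass through L — I–K: 1; H–K: 2/2; J–K: 2/2; M–K: 1; N–K: 2/2.
All other pairs contribute 0.
Summing the contributions gives betweenness(L) = 5.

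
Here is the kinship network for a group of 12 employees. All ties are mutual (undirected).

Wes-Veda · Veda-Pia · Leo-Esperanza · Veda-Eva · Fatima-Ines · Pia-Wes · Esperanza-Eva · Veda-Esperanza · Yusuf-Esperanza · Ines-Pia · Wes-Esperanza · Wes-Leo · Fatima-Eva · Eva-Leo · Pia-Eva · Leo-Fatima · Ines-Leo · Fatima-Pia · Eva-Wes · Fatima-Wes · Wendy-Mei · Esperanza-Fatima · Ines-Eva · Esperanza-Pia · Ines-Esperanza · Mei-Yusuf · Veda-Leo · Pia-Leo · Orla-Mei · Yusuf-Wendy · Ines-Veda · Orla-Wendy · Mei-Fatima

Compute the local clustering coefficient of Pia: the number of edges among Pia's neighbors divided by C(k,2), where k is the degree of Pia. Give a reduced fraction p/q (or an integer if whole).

Pia's neighbors: Esperanza, Eva, Fatima, Ines, Leo, Veda, and Wes (k = 7).
Possible neighbor pairs: C(7,2) = 21. Edges among them: Esperanza–Eva, Esperanza–Fatima, Esperanza–Ines, Esperanza–Leo, Esperanza–Veda, Esperanza–Wes, Eva–Fatima, Eva–Ines, Eva–Leo, Eva–Veda, Eva–Wes, Fatima–Ines, Fatima–Leo, Fatima–Wes, Ines–Leo, Ines–Veda, Leo–Veda, Leo–Wes, Veda–Wes → e = 19.
Clustering(Pia) = 19/21.

19/21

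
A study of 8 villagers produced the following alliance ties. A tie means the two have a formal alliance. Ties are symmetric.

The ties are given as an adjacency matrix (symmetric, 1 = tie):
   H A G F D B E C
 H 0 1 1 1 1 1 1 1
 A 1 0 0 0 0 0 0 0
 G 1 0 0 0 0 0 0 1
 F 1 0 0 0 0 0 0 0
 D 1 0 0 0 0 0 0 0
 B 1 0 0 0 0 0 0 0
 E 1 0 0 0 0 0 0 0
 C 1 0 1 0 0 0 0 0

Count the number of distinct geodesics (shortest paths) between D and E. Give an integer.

The shortest distance is 2, and the only length-2 path is D–H–E. So there is exactly 1 shortest path.

1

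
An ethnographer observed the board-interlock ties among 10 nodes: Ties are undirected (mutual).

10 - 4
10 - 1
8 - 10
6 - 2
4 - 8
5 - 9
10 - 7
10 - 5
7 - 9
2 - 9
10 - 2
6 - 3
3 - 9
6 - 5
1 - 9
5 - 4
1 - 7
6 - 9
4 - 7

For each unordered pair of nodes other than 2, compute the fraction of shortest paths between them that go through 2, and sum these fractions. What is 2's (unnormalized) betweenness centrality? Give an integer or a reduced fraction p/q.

65/36

Pairs whose geodesics pass through 2 — 3–8: 2/9; 3–10: 2/6; 8–9: 1/6; 8–6: 1/3; 9–10: 1/4; 6–10: 1/2.
All other pairs contribute 0.
Summing the contributions gives betweenness(2) = 65/36.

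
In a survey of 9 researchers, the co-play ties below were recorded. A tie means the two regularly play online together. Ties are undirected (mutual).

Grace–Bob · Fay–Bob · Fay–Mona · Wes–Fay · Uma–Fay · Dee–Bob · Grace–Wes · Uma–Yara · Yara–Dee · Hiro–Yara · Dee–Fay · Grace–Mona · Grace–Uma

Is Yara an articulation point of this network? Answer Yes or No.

Removing Yara leaves {Bob, Dee, Fay, Grace, Mona, Uma, and Wes} with no path to {Hiro}, so the network splits into 2 components. Yara is a cut vertex.

Yes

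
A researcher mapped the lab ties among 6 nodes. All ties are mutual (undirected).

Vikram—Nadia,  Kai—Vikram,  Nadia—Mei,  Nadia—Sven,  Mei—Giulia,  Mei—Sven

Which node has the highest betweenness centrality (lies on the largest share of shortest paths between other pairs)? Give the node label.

Unnormalized betweenness of each node: Giulia:0, Kai:0, Mei:4, Nadia:6, Sven:0, Vikram:4.
Nadia has the largest value, 6, making it the main broker — the node through which the most shortest paths run.

Nadia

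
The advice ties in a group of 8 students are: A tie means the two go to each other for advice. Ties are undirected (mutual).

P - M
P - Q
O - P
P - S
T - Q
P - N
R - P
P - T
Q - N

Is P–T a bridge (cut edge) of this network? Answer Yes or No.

No

Even without that edge, P still reaches T via P – Q – T, so the network stays connected. Not a bridge.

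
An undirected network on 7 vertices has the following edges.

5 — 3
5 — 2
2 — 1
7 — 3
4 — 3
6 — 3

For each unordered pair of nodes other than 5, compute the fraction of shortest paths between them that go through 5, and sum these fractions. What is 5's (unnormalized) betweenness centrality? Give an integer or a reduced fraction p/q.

Pairs whose geodesics pass through 5 — 6–2: 1; 6–1: 1; 7–2: 1; 7–1: 1; 4–2: 1; 4–1: 1; 3–2: 1; 3–1: 1.
All other pairs contribute 0.
Summing the contributions gives betweenness(5) = 8.

8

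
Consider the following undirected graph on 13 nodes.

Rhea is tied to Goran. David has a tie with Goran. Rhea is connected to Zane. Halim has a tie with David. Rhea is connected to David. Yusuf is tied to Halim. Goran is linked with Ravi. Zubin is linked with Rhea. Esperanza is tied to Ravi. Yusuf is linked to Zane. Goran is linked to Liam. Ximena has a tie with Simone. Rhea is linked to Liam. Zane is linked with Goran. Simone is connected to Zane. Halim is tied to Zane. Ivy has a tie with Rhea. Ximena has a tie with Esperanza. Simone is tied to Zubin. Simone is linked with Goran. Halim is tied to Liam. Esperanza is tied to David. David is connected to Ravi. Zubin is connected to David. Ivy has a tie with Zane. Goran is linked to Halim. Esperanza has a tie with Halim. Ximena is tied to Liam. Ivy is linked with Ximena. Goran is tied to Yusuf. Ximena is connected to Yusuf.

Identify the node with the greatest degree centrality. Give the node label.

Degrees — David:6, Esperanza:4, Goran:8, Halim:6, Ivy:3, Liam:4, Ravi:3, Rhea:6, Simone:4, Ximena:5, Yusuf:4, Zane:6, Zubin:3.
The maximum is 8, attained only by Goran.

Goran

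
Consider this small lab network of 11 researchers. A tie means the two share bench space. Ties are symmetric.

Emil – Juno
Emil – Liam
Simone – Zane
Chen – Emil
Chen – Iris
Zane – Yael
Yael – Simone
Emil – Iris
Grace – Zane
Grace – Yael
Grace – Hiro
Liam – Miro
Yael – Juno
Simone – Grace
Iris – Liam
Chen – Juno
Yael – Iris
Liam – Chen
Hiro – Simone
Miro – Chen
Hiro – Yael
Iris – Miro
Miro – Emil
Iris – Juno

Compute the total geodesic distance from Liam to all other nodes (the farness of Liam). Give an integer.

Distances from Liam: Chen:1, Emil:1, Grace:3, Hiro:3, Iris:1, Juno:2, Miro:1, Simone:3, Yael:2, Zane:3.
Sum = 1 + 1 + 3 + 3 + 1 + 2 + 1 + 3 + 2 + 3 = 20.

20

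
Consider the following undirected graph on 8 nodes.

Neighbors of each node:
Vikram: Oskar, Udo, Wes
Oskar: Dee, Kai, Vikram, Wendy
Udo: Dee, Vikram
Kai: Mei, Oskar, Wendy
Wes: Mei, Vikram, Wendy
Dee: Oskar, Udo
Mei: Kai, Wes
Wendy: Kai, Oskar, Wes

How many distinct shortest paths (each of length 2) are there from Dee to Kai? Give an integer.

1

The shortest distance is 2, and the only length-2 path is Dee–Oskar–Kai. So there is exactly 1 shortest path.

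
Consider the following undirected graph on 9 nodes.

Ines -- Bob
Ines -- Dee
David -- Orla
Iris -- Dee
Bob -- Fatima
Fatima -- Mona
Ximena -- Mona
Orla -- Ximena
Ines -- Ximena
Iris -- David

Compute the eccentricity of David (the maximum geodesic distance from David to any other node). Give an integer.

4

Distances from David: Bob:4, Dee:2, Fatima:4, Ines:3, Iris:1, Mona:3, Orla:1, Ximena:2.
The largest is 4 (to Bob and Fatima), so the eccentricity of David is 4.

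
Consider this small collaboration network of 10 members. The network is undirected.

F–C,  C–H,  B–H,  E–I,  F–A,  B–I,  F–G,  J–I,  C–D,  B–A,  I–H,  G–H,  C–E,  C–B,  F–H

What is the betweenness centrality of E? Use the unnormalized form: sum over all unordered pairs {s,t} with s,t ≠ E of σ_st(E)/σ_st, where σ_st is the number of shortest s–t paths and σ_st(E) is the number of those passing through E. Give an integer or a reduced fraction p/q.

4/3

Pairs whose geodesics pass through E — D–I: 1/3; D–J: 1/3; C–I: 1/3; C–J: 1/3.
All other pairs contribute 0.
Summing the contributions gives betweenness(E) = 4/3.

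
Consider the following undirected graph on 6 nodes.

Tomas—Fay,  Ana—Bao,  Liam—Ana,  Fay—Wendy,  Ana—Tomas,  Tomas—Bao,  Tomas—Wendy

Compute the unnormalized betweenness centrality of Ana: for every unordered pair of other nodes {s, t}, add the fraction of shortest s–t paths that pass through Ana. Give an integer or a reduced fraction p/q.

Pairs whose geodesics pass through Ana — Fay–Liam: 1; Bao–Liam: 1; Wendy–Liam: 1; Tomas–Liam: 1.
All other pairs contribute 0.
Summing the contributions gives betweenness(Ana) = 4.

4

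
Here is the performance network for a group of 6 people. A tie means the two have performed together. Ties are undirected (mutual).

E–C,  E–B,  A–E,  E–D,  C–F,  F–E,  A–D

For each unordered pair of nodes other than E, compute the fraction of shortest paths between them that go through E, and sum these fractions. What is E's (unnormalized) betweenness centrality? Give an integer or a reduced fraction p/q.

Pairs whose geodesics pass through E — D–F: 1; D–B: 1; D–C: 1; F–A: 1; F–B: 1; A–B: 1; A–C: 1; B–C: 1.
All other pairs contribute 0.
Summing the contributions gives betweenness(E) = 8.

8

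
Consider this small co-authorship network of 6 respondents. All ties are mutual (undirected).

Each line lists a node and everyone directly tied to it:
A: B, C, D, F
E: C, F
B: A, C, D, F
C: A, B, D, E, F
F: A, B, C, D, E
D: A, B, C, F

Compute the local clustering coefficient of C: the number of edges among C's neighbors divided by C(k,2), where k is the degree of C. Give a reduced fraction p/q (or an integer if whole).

7/10

C's neighbors: A, B, D, E, and F (k = 5).
Possible neighbor pairs: C(5,2) = 10. Edges among them: A–B, A–D, A–F, B–D, B–F, D–F, E–F → e = 7.
Clustering(C) = 7/10.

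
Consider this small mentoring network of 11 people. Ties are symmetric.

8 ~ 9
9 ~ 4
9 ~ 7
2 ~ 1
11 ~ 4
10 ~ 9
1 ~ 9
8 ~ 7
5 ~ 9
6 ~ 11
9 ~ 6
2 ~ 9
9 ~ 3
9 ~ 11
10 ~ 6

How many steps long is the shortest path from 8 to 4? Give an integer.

One shortest route is 8 – 9 – 4, which uses 2 edges, and 8 and 4 are not directly tied, so nothing shorter exists. So d(8,4) = 2.

2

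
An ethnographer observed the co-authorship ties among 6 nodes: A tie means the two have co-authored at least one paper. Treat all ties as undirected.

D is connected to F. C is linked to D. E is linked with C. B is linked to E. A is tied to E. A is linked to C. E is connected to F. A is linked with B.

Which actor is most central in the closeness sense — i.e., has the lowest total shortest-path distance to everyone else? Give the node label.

Farness (sum of distances to all others) for each node — A:7, B:9, C:7, D:9, E:6, F:8.
The smallest farness is 6, for E, so E has the highest closeness.

E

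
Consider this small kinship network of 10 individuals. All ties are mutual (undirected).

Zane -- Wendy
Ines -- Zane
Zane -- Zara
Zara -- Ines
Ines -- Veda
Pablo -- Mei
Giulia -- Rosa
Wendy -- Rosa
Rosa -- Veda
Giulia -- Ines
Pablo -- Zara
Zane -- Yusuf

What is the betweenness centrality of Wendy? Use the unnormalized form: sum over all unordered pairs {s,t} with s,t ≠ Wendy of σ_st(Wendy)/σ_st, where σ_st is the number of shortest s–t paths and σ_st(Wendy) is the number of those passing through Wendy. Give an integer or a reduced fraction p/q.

3

Pairs whose geodesics pass through Wendy — Yusuf–Rosa: 1; Pablo–Rosa: 1/3; Zara–Rosa: 1/3; Zane–Rosa: 1; Mei–Rosa: 1/3.
All other pairs contribute 0.
Summing the contributions gives betweenness(Wendy) = 3.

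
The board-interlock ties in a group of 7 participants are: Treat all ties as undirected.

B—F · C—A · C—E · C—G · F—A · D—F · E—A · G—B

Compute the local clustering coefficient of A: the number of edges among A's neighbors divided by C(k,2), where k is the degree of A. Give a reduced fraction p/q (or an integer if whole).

1/3

A's neighbors: C, E, and F (k = 3).
Possible neighbor pairs: C(3,2) = 3. Edges among them: C–E → e = 1.
Clustering(A) = 1/3.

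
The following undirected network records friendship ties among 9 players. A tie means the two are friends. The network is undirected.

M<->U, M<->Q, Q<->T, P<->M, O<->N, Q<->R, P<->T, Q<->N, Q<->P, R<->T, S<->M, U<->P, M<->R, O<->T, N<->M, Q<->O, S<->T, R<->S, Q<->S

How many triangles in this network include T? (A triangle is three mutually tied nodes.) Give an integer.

T's neighbors: O, P, Q, R, and S.
Neighbor pairs that are themselves tied: T–O–Q; T–P–Q; T–Q–R; T–Q–S; T–R–S. Each forms one triangle with T, for 5 in total.

5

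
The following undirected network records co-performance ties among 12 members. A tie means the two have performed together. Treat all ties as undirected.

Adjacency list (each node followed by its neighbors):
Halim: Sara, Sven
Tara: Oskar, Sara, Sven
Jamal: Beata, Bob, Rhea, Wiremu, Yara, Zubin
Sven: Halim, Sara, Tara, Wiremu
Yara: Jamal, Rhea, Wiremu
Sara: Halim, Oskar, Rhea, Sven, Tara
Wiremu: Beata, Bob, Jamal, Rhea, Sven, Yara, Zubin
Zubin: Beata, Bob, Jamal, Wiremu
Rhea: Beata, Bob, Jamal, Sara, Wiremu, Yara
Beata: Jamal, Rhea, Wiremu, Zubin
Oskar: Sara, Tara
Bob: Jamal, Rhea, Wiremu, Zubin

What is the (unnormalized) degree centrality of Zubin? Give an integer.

Zubin is directly tied to Beata, Bob, Jamal, and Wiremu. That is 4 neighbors, so the degree of Zubin is 4.

4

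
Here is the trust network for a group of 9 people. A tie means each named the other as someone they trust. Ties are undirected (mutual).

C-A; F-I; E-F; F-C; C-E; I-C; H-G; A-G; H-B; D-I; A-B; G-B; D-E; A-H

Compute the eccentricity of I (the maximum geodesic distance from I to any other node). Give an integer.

3

Distances from I: A:2, B:3, C:1, D:1, E:2, F:1, G:3, H:3.
The largest is 3 (to B, H, and G), so the eccentricity of I is 3.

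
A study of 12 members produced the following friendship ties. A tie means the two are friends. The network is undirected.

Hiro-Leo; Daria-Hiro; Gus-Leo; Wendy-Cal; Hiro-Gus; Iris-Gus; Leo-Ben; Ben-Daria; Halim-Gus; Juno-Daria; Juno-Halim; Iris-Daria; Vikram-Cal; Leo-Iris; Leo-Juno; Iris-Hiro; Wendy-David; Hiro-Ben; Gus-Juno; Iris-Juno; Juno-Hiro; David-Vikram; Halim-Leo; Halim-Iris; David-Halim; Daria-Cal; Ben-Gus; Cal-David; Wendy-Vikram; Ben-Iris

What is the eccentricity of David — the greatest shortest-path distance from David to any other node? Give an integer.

Distances from David: Ben:3, Cal:1, Daria:2, Gus:2, Halim:1, Hiro:3, Iris:2, Juno:2, Leo:2, Vikram:1, Wendy:1.
The largest is 3 (to Hiro and Ben), so the eccentricity of David is 3.

3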